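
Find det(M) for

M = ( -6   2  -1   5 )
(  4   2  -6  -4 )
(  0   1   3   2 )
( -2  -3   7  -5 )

740

Expand along row 3 (it has 1 zero):
  − (1) · M_32   where M_32 = det([-6 -1 5; 4 -6 -4; -2 7 -5]) = -296
  + (3) · M_33   where M_33 = det([-6 2 5; 4 2 -4; -2 -3 -5]) = 148
  − (2) · M_34   where M_34 = det([-6 2 -1; 4 2 -6; -2 -3 7]) = 0
det = (-1)·(1)·(-296) + (+1)·(3)·(148) + (-1)·(2)·(0) = 740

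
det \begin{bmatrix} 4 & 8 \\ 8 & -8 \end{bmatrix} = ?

-96

det = 4·(-8) − 8·8 = -32 − 64 = -96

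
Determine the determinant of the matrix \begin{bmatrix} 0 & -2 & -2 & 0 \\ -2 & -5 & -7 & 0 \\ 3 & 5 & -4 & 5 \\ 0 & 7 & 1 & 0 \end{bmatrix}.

-120

Expand along column 4 (it has 3 zeros):
  − (5) · M_34   where M_34 = det([0 -2 -2; -2 -5 -7; 0 7 1]) = 24
det = (-1)·(5)·(24) = -120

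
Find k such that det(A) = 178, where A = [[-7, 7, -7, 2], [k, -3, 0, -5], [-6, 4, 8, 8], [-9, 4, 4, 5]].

-6

Expanding along the row containing k, det(A) is linear in k: det(A) = (60)·k + (538).
Set (60)·k + (538) = 178  ⇒  (60)·k = -360  ⇒  k = -6.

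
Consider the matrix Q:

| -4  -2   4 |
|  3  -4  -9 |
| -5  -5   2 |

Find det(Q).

-6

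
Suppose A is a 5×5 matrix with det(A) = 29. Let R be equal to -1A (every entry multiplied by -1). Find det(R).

-29

For a 5×5 matrix, det(-1A) = (-1)^5·det(A) = -1·det(A).
det(R) = (-1)·(29) = -29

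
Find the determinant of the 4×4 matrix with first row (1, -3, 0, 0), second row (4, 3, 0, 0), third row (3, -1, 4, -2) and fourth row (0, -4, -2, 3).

120

The matrix is block lower-triangular with a 2×2 block and a 2×2 block on the diagonal, so its determinant equals the product of the determinants of the diagonal blocks.
det of the 2×2 block = 15
det of the 2×2 block = 8
det = (15)·(8) = 120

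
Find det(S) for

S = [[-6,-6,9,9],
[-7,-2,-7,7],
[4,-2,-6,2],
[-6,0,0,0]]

Expand along row 4 (it has 3 zeros):
  − (-6) · M_41   where M_41 = det([-6 9 9; -2 -7 7; -2 -6 2]) = -276
det = (-1)·(-6)·(-276) = -1656

-1656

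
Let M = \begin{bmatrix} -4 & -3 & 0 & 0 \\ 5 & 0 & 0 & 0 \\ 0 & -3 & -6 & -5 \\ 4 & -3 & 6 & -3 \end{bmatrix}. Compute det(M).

M is block lower-triangular with a 2×2 block and a 2×2 block on the diagonal, so its determinant equals the product of the determinants of the diagonal blocks.
det of the 2×2 block = 15
det of the 2×2 block = 48
det = (15)·(48) = 720

720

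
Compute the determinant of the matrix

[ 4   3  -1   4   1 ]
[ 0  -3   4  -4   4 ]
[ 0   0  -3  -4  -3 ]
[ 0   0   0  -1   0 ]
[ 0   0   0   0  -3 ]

108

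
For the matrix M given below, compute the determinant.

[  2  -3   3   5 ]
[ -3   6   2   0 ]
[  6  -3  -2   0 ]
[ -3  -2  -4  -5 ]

-15

Expand along column 4 (it has 2 zeros):
  − (5) · M_14   where M_14 = det([-3 6 2; 6 -3 -2; -3 -2 -4]) = 114
  + (-5) · M_44   where M_44 = det([2 -3 3; -3 6 2; 6 -3 -2]) = -111
det = (-1)·(5)·(114) + (+1)·(-5)·(-111) = -15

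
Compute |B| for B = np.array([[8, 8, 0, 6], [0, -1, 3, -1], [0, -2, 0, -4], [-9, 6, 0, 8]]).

|B| = -732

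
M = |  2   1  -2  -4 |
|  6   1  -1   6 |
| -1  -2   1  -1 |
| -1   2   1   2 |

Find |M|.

Expand along row 1:
  + (2) · M_11   where M_11 = det([1 -1 6; -2 1 -1; 2 1 2]) = -23
  − (1) · M_12   where M_12 = det([6 -1 6; -1 1 -1; -1 1 2]) = 15
  + (-2) · M_13   where M_13 = det([6 1 6; -1 -2 -1; -1 2 2]) = -33
  − (-4) · M_14   where M_14 = det([6 1 -1; -1 -2 1; -1 2 1]) = -20
det = (+1)·(2)·(-23) + (-1)·(1)·(15) + (+1)·(-2)·(-33) + (-1)·(-4)·(-20) = -75

det(M) = -75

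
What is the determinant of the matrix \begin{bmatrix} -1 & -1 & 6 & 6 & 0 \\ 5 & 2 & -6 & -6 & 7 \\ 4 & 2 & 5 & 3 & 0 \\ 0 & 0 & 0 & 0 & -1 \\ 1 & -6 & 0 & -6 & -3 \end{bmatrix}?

The determinant is -534.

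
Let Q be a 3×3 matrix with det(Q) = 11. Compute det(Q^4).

14641

det(Q^4) = (det Q)^4 = (11)^4 = 14641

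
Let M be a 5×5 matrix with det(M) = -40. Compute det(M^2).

det(M^2) = (det M)^2 = (-40)^2 = 1600

The determinant is 1600.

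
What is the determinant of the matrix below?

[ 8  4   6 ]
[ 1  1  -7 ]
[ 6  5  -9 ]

The determinant is 70.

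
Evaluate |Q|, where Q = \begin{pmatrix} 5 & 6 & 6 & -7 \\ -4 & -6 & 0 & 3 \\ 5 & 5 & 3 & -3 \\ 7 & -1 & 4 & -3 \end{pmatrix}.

Expand along row 2 (it has 1 zero):
  − (-4) · M_21   where M_21 = det([6 6 -7; 5 3 -3; -1 4 -3]) = -35
  + (-6) · M_22   where M_22 = det([5 6 -7; 5 3 -3; 7 4 -3]) = -14
  + (3) · M_24   where M_24 = det([5 6 6; 5 5 3; 7 -1 4]) = -119
det = (-1)·(-4)·(-35) + (+1)·(-6)·(-14) + (+1)·(3)·(-119) = -413

-413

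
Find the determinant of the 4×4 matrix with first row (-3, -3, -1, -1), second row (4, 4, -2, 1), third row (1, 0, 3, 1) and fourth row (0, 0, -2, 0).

2

Expand along row 4 (it has 3 zeros):
  − (-2) · M_43   where M_43 = det([-3 -3 -1; 4 4 1; 1 0 1]) = 1
det = (-1)·(-2)·(1) = 2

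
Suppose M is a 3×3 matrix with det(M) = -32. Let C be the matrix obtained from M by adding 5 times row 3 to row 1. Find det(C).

The determinant is -32.

Adding a multiple of one row to another leaves the determinant unchanged.
det(C) = (1)·(-32) = -32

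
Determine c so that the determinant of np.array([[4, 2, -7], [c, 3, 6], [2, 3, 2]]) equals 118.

c = -4

Expanding along the column containing c, det(A) is linear in c: det(A) = (-25)·c + (18).
Set (-25)·c + (18) = 118  ⇒  (-25)·c = 100  ⇒  c = -4.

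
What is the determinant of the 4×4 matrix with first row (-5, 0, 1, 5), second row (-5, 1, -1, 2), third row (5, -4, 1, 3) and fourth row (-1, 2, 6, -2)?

The determinant is -106.

Expand along row 1 (it has 1 zero):
  + (-5) · M_11   where M_11 = det([1 -1 2; -4 1 3; 2 6 -2]) = -70
  + (1) · M_13   where M_13 = det([-5 1 2; 5 -4 3; -1 2 -2]) = 9
  − (5) · M_14   where M_14 = det([-5 1 -1; 5 -4 1; -1 2 6]) = 93
det = (+1)·(-5)·(-70) + (+1)·(1)·(9) + (-1)·(5)·(93) = -106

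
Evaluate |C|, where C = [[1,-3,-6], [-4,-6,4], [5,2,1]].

Expand along column 1:
  + 1 · |-6 4; 2 1| = 1·(-6 − 8) = -14
  − (-4) · |-3 -6; 2 1| = −(-4)·(-3 − (-12)) = 36
  + 5 · |-3 -6; -6 4| = 5·(-12 − 36) = -240
Sum: (-14) + (36) + (-240) = -218

-218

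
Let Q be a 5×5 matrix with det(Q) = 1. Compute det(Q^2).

The determinant is 1.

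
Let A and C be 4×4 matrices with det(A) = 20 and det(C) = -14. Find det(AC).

-280

det(AC) = det(A)·det(C) = (20)·(-14) = -280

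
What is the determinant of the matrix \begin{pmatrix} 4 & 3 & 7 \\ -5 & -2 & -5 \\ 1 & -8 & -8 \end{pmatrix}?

The determinant is 63.

Expand along row 1:
  + 4 · |-2 -5; -8 -8| = 4·(16 − 40) = -96
  − 3 · |-5 -5; 1 -8| = −3·(40 − (-5)) = -135
  + 7 · |-5 -2; 1 -8| = 7·(40 − (-2)) = 294
Sum: (-96) + (-135) + (294) = 63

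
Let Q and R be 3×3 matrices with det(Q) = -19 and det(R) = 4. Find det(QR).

det(QR) = det(Q)·det(R) = (-19)·(4) = -76

det(QR) = -76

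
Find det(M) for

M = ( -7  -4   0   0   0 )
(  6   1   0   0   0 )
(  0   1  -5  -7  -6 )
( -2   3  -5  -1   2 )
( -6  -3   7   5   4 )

M is block lower-triangular with a 2×2 block and a 3×3 block on the diagonal, so its determinant equals the product of the determinants of the diagonal blocks.
det of the 2×2 block = 17
det of the 3×3 block = -60
det = (17)·(-60) = -1020

-1020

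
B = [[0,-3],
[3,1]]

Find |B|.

det(B) = 0·1 − (-3)·3 = 0 − (-9) = 9

|B| = 9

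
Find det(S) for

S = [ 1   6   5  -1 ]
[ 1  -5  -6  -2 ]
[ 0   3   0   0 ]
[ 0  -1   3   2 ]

Expand along row 3 (it has 3 zeros):
  − (3) · M_32   where M_32 = det([1 5 -1; 1 -6 -2; 0 3 2]) = -19
det = (-1)·(3)·(-19) = 57

|S| = 57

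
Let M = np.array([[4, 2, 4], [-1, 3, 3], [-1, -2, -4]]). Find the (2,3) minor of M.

-6

Delete row 2 and column 3; the remaining 2×2 submatrix is [4 2; -1 -2].
Its determinant is 4·(-2) − 2·(-1) = -6.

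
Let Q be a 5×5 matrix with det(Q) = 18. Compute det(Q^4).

det(Q^4) = (det Q)^4 = (18)^4 = 104976

104976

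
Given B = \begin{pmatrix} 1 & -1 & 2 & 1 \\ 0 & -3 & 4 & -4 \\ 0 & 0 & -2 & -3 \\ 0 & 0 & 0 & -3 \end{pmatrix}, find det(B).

B is upper triangular, so det(B) is the product of the diagonal entries:
det = (1) · (-3) · (-2) · (-3) = -18

-18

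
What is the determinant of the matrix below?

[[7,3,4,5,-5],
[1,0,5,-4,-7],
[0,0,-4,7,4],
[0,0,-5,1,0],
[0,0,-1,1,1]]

-45

The matrix is block upper-triangular with a 2×2 block and a 3×3 block on the diagonal, so its determinant equals the product of the determinants of the diagonal blocks.
det of the 2×2 block = -3
det of the 3×3 block = 15
det = (-3)·(15) = -45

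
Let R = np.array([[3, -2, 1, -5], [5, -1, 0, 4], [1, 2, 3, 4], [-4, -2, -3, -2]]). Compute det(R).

Expand along row 2 (it has 1 zero):
  − (5) · M_21   where M_21 = det([-2 1 -5; 2 3 4; -2 -3 -2]) = -16
  + (-1) · M_22   where M_22 = det([3 1 -5; 1 3 4; -4 -3 -2]) = -41
  + (4) · M_24   where M_24 = det([3 -2 1; 1 2 3; -4 -2 -3]) = 24
det = (-1)·(5)·(-16) + (+1)·(-1)·(-41) + (+1)·(4)·(24) = 217

217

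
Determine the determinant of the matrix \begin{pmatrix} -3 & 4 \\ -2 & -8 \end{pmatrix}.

det = (-3)·(-8) − 4·(-2) = 24 − (-8) = 32

32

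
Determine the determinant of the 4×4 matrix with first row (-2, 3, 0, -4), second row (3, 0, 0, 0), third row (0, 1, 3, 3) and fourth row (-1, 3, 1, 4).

-177

Expand along row 2 (it has 3 zeros):
  − (3) · M_21   where M_21 = det([3 0 -4; 1 3 3; 3 1 4]) = 59
det = (-1)·(3)·(59) = -177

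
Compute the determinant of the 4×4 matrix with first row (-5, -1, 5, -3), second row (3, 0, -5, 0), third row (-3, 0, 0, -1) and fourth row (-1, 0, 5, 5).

-65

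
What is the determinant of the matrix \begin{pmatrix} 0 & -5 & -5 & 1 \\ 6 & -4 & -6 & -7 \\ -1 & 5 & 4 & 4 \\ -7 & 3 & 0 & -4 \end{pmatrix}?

Expand along row 1 (it has 1 zero):
  − (-5) · M_12   where M_12 = det([6 -6 -7; -1 4 4; -7 0 -4]) = -100
  + (-5) · M_13   where M_13 = det([6 -4 -7; -1 5 4; -7 3 -4]) = -288
  − (1) · M_14   where M_14 = det([6 -4 -6; -1 5 4; -7 3 0]) = -152
det = (-1)·(-5)·(-100) + (+1)·(-5)·(-288) + (-1)·(1)·(-152) = 1092

The determinant is 1092.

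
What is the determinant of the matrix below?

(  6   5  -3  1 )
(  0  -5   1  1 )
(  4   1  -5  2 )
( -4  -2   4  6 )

Expand along row 2 (it has 1 zero):
  + (-5) · M_22   where M_22 = det([6 -3 1; 4 -5 2; -4 4 6]) = -136
  − (1) · M_23   where M_23 = det([6 5 1; 4 1 2; -4 -2 6]) = -104
  + (1) · M_24   where M_24 = det([6 5 -3; 4 1 -5; -4 -2 4]) = -4
det = (+1)·(-5)·(-136) + (-1)·(1)·(-104) + (+1)·(1)·(-4) = 780

780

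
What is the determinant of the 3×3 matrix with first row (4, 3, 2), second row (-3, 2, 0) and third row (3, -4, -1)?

The determinant is -5.

Expand along column 3:
  + 2 · |-3 2; 3 -4| = 2·(12 − 6) = 12
  + (-1) · |4 3; -3 2| = (-1)·(8 − (-9)) = -17
Sum: (12) + (-17) = -5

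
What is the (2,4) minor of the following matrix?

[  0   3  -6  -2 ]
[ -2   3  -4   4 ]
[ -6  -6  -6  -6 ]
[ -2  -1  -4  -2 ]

The minor is 0.

Delete row 2 and column 4; the remaining 3×3 submatrix is [0 3 -6; -6 -6 -6; -2 -1 -4].
Its determinant is 0.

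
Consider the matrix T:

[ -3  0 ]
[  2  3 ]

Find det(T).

|T| = -9

det(T) = (-3)·3 − 0·2 = -9 − 0 = -9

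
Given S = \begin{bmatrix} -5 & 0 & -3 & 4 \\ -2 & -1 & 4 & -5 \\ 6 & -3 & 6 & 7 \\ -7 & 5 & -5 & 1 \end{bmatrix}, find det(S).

Expand along row 1 (it has 1 zero):
  + (-5) · M_11   where M_11 = det([-1 4 -5; -3 6 7; 5 -5 1]) = 186
  + (-3) · M_13   where M_13 = det([-2 -1 -5; 6 -3 7; -7 5 1]) = 86
  − (4) · M_14   where M_14 = det([-2 -1 4; 6 -3 6; -7 5 -5]) = 78
det = (+1)·(-5)·(186) + (+1)·(-3)·(86) + (-1)·(4)·(78) = -1500

|S| = -1500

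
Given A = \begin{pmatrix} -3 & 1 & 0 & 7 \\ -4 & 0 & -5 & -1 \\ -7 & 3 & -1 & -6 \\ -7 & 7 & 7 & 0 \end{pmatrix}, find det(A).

Expand along row 1 (it has 1 zero):
  + (-3) · M_11   where M_11 = det([0 -5 -1; 3 -1 -6; 7 7 0]) = 182
  − (1) · M_12   where M_12 = det([-4 -5 -1; -7 -1 -6; -7 7 0]) = -322
  − (7) · M_14   where M_14 = det([-4 0 -5; -7 3 -1; -7 7 7]) = 28
det = (+1)·(-3)·(182) + (-1)·(1)·(-322) + (-1)·(7)·(28) = -420

The determinant is -420.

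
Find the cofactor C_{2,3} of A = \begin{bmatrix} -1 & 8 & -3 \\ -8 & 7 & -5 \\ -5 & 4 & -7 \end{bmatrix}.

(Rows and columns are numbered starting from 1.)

Delete row 2 and column 3; the remaining 2×2 submatrix is [-1 8; -5 4].
Its determinant is (-1)·4 − 8·(-5) = 36.
The cofactor carries sign (−1)^(2+3) = −1, so C_{2,3} = −(36) = -36.

-36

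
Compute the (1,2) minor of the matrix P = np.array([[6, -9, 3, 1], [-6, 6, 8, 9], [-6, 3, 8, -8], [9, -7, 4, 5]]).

-1632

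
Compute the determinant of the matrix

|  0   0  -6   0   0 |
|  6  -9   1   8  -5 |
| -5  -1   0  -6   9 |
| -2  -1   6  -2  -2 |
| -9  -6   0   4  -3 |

Expand along row 1 (it has 4 zeros):
  + (-6) · M_13   where M_13 = det([6 -9 8 -5; -5 -1 -6 9; -2 -1 -2 -2; -9 -6 4 -3]) = -3996
det = (+1)·(-6)·(-3996) = 23976

The determinant is 23976.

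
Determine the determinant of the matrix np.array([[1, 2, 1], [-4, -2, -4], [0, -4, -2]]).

Expand along row 3:
  − (-4) · |1 1; -4 -4| = −(-4)·(-4 − (-4)) = 0
  + (-2) · |1 2; -4 -2| = (-2)·(-2 − (-8)) = -12
Sum: (0) + (-12) = -12

-12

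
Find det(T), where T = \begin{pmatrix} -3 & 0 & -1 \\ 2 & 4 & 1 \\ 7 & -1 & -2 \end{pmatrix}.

The determinant is 51.

Expand along row 1:
  + (-3) · |4 1; -1 -2| = (-3)·(-8 − (-1)) = 21
  + (-1) · |2 4; 7 -1| = (-1)·(-2 − 28) = 30
Sum: (21) + (30) = 51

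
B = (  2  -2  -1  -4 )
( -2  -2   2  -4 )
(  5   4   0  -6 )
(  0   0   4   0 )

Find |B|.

Expand along row 4 (it has 3 zeros):
  − (4) · M_43   where M_43 = det([2 -2 -4; -2 -2 -4; 5 4 -6]) = 112
det = (-1)·(4)·(112) = -448

|B| = -448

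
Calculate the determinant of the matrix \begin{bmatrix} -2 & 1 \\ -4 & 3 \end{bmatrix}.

-2

det = (-2)·3 − 1·(-4) = -6 − (-4) = -2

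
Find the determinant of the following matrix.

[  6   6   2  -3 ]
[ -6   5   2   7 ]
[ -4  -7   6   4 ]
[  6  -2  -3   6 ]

7048

Expand along row 1:
  + (6) · M_11   where M_11 = det([5 2 7; -7 6 4; -2 -3 6]) = 539
  − (6) · M_12   where M_12 = det([-6 2 7; -4 6 4; 6 -3 6]) = -360
  + (2) · M_13   where M_13 = det([-6 5 7; -4 -7 4; 6 -2 6]) = 794
  − (-3) · M_14   where M_14 = det([-6 5 2; -4 -7 6; 6 -2 -3]) = 22
det = (+1)·(6)·(539) + (-1)·(6)·(-360) + (+1)·(2)·(794) + (-1)·(-3)·(22) = 7048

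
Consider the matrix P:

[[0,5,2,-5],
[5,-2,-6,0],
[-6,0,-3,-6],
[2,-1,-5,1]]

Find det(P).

Expand along row 1 (it has 1 zero):
  − (5) · M_12   where M_12 = det([5 -6 0; -6 -3 -6; 2 -5 1]) = -129
  + (2) · M_13   where M_13 = det([5 -2 0; -6 0 -6; 2 -1 1]) = -18
  − (-5) · M_14   where M_14 = det([5 -2 -6; -6 0 -3; 2 -1 -5]) = 21
det = (-1)·(5)·(-129) + (+1)·(2)·(-18) + (-1)·(-5)·(21) = 714

det(P) = 714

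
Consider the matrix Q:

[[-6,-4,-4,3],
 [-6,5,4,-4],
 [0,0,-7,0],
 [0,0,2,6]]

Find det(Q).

Q is block upper-triangular with a 2×2 block and a 2×2 block on the diagonal, so its determinant equals the product of the determinants of the diagonal blocks.
det of the 2×2 block = -54
det of the 2×2 block = -42
det = (-54)·(-42) = 2268

2268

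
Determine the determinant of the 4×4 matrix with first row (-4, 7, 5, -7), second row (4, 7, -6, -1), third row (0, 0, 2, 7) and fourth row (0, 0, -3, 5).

The matrix is block upper-triangular with a 2×2 block and a 2×2 block on the diagonal, so its determinant equals the product of the determinants of the diagonal blocks.
det of the 2×2 block = -56
det of the 2×2 block = 31
det = (-56)·(31) = -1736

The determinant is -1736.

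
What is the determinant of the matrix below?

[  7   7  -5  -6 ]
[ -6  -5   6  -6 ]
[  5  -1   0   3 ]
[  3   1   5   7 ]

3175

Expand along row 3 (it has 1 zero):
  + (5) · M_31   where M_31 = det([7 -5 -6; -5 6 -6; 1 5 7]) = 545
  − (-1) · M_32   where M_32 = det([7 -5 -6; -6 6 -6; 3 5 7]) = 672
  − (3) · M_34   where M_34 = det([7 7 -5; -6 -5 6; 3 1 5]) = 74
det = (+1)·(5)·(545) + (-1)·(-1)·(672) + (-1)·(3)·(74) = 3175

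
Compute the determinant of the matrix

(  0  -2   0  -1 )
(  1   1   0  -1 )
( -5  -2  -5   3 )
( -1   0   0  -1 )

Expand along column 3 (it has 3 zeros):
  + (-5) · M_33   where M_33 = det([0 -2 -1; 1 1 -1; -1 0 -1]) = -5
det = (+1)·(-5)·(-5) = 25

25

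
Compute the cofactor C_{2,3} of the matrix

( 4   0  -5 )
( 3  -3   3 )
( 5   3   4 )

-12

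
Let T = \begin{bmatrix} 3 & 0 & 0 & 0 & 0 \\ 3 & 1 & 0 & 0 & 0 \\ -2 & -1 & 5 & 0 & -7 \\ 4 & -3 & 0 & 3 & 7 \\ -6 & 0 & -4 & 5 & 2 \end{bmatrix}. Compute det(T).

-687

T is block lower-triangular with a 2×2 block and a 3×3 block on the diagonal, so its determinant equals the product of the determinants of the diagonal blocks.
det of the 2×2 block = 3
det of the 3×3 block = -229
det = (3)·(-229) = -687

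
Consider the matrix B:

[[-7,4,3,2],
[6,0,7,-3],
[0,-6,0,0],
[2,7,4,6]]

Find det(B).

Expand along row 3 (it has 3 zeros):
  − (-6) · M_32   where M_32 = det([-7 3 2; 6 7 -3; 2 4 6]) = -484
det = (-1)·(-6)·(-484) = -2904

det(B) = -2904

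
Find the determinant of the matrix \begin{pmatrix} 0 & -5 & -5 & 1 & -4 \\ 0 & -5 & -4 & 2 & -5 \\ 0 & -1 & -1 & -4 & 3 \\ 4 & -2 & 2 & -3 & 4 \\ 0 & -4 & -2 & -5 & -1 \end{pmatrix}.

240

Expand along column 1 (it has 4 zeros):
  − (4) · M_41   where M_41 = det([-5 -5 1 -4; -5 -4 2 -5; -1 -1 -4 3; -4 -2 -5 -1]) = -60
det = (-1)·(4)·(-60) = 240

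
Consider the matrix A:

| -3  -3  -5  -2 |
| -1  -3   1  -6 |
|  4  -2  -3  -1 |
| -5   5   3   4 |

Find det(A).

224

Expand along row 1:
  + (-3) · M_11   where M_11 = det([-3 1 -6; -2 -3 -1; 5 3 4]) = -24
  − (-3) · M_12   where M_12 = det([-1 1 -6; 4 -3 -1; -5 3 4]) = 16
  + (-5) · M_13   where M_13 = det([-1 -3 -6; 4 -2 -1; -5 5 4]) = -24
  − (-2) · M_14   where M_14 = det([-1 -3 1; 4 -2 -3; -5 5 3]) = -8
det = (+1)·(-3)·(-24) + (-1)·(-3)·(16) + (+1)·(-5)·(-24) + (-1)·(-2)·(-8) = 224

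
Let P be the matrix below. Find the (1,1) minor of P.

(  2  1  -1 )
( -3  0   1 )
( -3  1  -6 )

-1

Delete row 1 and column 1; the remaining 2×2 submatrix is [0 1; 1 -6].
Its determinant is 0·(-6) − 1·1 = -1.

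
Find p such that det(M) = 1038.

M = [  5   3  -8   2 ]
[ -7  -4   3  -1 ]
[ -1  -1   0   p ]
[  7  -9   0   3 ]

p = 2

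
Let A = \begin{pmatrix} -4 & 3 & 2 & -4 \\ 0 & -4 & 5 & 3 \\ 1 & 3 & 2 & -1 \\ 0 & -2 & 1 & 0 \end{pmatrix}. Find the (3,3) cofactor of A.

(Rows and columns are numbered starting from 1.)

The cofactor is -24.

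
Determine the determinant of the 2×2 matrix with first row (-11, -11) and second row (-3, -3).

det = (-11)·(-3) − (-11)·(-3) = 33 − 33 = 0

The determinant is 0.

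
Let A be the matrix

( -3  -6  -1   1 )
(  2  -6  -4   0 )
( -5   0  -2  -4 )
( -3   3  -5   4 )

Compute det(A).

|A| = -1770

Expand along row 2 (it has 1 zero):
  − (2) · M_21   where M_21 = det([-6 -1 1; 0 -2 -4; 3 -5 4]) = 186
  + (-6) · M_22   where M_22 = det([-3 -1 1; -5 -2 -4; -3 -5 4]) = 71
  − (-4) · M_23   where M_23 = det([-3 -6 1; -5 0 -4; -3 3 4]) = -243
det = (-1)·(2)·(186) + (+1)·(-6)·(71) + (-1)·(-4)·(-243) = -1770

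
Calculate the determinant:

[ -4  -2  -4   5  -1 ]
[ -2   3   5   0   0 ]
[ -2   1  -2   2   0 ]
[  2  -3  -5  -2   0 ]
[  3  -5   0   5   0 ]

Expand along column 5 (it has 4 zeros):
  + (-1) · M_15   where M_15 = det([-2 3 5 0; -2 1 -2 2; 2 -3 -5 -2; 3 -5 0 5]) = 74
det = (+1)·(-1)·(74) = -74

The determinant is -74.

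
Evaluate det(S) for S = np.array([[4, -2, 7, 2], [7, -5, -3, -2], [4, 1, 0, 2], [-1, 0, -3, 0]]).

Expand along row 4 (it has 2 zeros):
  − (-1) · M_41   where M_41 = det([-2 7 2; -5 -3 -2; 1 0 2]) = 74
  − (-3) · M_43   where M_43 = det([4 -2 2; 7 -5 -2; 4 1 2]) = 66
det = (-1)·(-1)·(74) + (-1)·(-3)·(66) = 272

The determinant is 272.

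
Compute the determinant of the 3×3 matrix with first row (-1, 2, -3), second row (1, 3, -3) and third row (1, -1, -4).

29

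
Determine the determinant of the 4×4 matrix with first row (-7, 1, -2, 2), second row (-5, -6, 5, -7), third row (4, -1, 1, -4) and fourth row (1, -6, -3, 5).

Expand along row 1:
  + (-7) · M_11   where M_11 = det([-6 5 -7; -1 1 -4; -6 -3 5]) = 124
  − (1) · M_12   where M_12 = det([-5 5 -7; 4 1 -4; 1 -3 5]) = 6
  + (-2) · M_13   where M_13 = det([-5 -6 -7; 4 -1 -4; 1 -6 5]) = 450
  − (2) · M_14   where M_14 = det([-5 -6 5; 4 -1 1; 1 -6 -3]) = -238
det = (+1)·(-7)·(124) + (-1)·(1)·(6) + (+1)·(-2)·(450) + (-1)·(2)·(-238) = -1298

-1298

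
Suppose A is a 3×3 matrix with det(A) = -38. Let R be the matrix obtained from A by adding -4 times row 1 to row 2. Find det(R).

|R| = -38

Adding a multiple of one row to another leaves the determinant unchanged.
det(R) = (1)·(-38) = -38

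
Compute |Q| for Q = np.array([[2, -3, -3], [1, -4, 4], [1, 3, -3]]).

Expand along column 1:
  + 2 · |-4 4; 3 -3| = 2·(12 − 12) = 0
  − 1 · |-3 -3; 3 -3| = −1·(9 − (-9)) = -18
  + 1 · |-3 -3; -4 4| = 1·(-12 − 12) = -24
Sum: (0) + (-18) + (-24) = -42

|Q| = -42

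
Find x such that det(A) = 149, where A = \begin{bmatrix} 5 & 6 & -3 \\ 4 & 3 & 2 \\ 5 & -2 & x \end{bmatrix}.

Expanding along the column containing x, det(A) is linear in x: det(A) = (-9)·x + (149).
Set (-9)·x + (149) = 149  ⇒  (-9)·x = 0  ⇒  x = 0.

0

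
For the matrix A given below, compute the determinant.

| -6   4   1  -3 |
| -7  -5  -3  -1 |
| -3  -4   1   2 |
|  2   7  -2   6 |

1875

Expand along row 1:
  + (-6) · M_11   where M_11 = det([-5 -3 -1; -4 1 2; 7 -2 6]) = -165
  − (4) · M_12   where M_12 = det([-7 -3 -1; -3 1 2; 2 -2 6]) = -140
  + (1) · M_13   where M_13 = det([-7 -5 -1; -3 -4 2; 2 7 6]) = 169
  − (-3) · M_14   where M_14 = det([-7 -5 -3; -3 -4 1; 2 7 -2]) = 52
det = (+1)·(-6)·(-165) + (-1)·(4)·(-140) + (+1)·(1)·(169) + (-1)·(-3)·(52) = 1875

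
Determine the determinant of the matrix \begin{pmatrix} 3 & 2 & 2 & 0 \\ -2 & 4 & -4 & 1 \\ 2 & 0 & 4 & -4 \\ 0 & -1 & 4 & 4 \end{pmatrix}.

344

Expand along row 1 (it has 1 zero):
  + (3) · M_11   where M_11 = det([4 -4 1; 0 4 -4; -1 4 4]) = 116
  − (2) · M_12   where M_12 = det([-2 -4 1; 2 4 -4; 0 4 4]) = -24
  + (2) · M_13   where M_13 = det([-2 4 1; 2 0 -4; 0 -1 4]) = -26
det = (+1)·(3)·(116) + (-1)·(2)·(-24) + (+1)·(2)·(-26) = 344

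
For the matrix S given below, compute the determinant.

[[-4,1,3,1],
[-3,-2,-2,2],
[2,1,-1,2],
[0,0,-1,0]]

det(S) = 35

Expand along row 4 (it has 3 zeros):
  − (-1) · M_43   where M_43 = det([-4 1 1; -3 -2 2; 2 1 2]) = 35
det = (-1)·(-1)·(35) = 35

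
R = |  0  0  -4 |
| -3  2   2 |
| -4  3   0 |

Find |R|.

Expand along row 1:
  + (-4) · |-3 2; -4 3| = (-4)·(-9 − (-8)) = 4

4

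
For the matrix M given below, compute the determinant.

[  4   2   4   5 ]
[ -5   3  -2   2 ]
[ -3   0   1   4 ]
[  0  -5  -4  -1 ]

609

Expand along row 3 (it has 1 zero):
  + (-3) · M_31   where M_31 = det([2 4 5; 3 -2 2; -5 -4 -1]) = -118
  + (1) · M_33   where M_33 = det([4 2 5; -5 3 2; 0 -5 -1]) = 143
  − (4) · M_34   where M_34 = det([4 2 4; -5 3 -2; 0 -5 -4]) = -28
det = (+1)·(-3)·(-118) + (+1)·(1)·(143) + (-1)·(4)·(-28) = 609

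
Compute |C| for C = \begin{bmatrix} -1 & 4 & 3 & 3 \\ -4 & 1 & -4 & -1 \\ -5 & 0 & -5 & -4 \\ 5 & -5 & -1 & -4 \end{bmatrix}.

Expand along row 3 (it has 1 zero):
  + (-5) · M_31   where M_31 = det([4 3 3; 1 -4 -1; -5 -1 -4]) = 24
  + (-5) · M_33   where M_33 = det([-1 4 3; -4 1 -1; 5 -5 -4]) = -30
  − (-4) · M_34   where M_34 = det([-1 4 3; -4 1 -4; 5 -5 -1]) = -30
det = (+1)·(-5)·(24) + (+1)·(-5)·(-30) + (-1)·(-4)·(-30) = -90

The determinant is -90.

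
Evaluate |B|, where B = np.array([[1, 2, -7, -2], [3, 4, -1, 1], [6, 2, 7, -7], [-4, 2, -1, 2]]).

Expand along row 1:
  + (1) · M_11   where M_11 = det([4 -1 1; 2 7 -7; 2 -1 2]) = 30
  − (2) · M_12   where M_12 = det([3 -1 1; 6 7 -7; -4 -1 2]) = 27
  + (-7) · M_13   where M_13 = det([3 4 1; 6 2 -7; -4 2 2]) = 138
  − (-2) · M_14   where M_14 = det([3 4 -1; 6 2 7; -4 2 -1]) = -156
det = (+1)·(1)·(30) + (-1)·(2)·(27) + (+1)·(-7)·(138) + (-1)·(-2)·(-156) = -1302

det(B) = -1302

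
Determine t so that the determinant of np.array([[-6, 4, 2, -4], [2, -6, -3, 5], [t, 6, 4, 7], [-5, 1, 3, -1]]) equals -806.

t = 0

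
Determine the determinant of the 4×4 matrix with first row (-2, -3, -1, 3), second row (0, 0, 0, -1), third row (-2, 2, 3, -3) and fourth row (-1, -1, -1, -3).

-9

Expand along row 2 (it has 3 zeros):
  + (-1) · M_24   where M_24 = det([-2 -3 -1; -2 2 3; -1 -1 -1]) = 9
det = (+1)·(-1)·(9) = -9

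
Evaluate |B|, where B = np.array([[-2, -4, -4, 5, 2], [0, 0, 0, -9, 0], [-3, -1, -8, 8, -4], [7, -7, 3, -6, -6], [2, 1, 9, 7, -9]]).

det(B) = 29268

Expand along row 2 (it has 4 zeros):
  + (-9) · M_24   where M_24 = det([-2 -4 -4 2; -3 -1 -8 -4; 7 -7 3 -6; 2 1 9 -9]) = -3252
det = (+1)·(-9)·(-3252) = 29268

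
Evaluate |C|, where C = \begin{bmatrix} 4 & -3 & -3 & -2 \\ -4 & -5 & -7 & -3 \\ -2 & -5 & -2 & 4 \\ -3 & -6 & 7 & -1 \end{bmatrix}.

|C| = 3011

Expand along row 1:
  + (4) · M_11   where M_11 = det([-5 -7 -3; -5 -2 4; -6 7 -1]) = 474
  − (-3) · M_12   where M_12 = det([-4 -7 -3; -2 -2 4; -3 7 -1]) = 262
  + (-3) · M_13   where M_13 = det([-4 -5 -3; -2 -5 4; -3 -6 -1]) = -37
  − (-2) · M_14   where M_14 = det([-4 -5 -7; -2 -5 -2; -3 -6 7]) = 109
det = (+1)·(4)·(474) + (-1)·(-3)·(262) + (+1)·(-3)·(-37) + (-1)·(-2)·(109) = 3011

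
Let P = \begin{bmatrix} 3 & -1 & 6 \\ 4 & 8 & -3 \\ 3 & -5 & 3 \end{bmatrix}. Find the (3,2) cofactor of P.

33

Delete row 3 and column 2; the remaining 2×2 submatrix is [3 6; 4 -3].
Its determinant is 3·(-3) − 6·4 = -33.
The cofactor carries sign (−1)^(3+2) = −1, so C_{3,2} = −(-33) = 33.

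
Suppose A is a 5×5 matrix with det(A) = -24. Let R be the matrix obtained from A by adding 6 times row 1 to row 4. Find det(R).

Adding a multiple of one row to another leaves the determinant unchanged.
det(R) = (1)·(-24) = -24

-24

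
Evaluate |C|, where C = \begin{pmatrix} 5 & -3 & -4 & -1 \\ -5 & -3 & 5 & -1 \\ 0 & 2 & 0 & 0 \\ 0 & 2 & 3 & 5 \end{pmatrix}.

det(C) = -110

Expand along row 3 (it has 3 zeros):
  − (2) · M_32   where M_32 = det([5 -4 -1; -5 5 -1; 0 3 5]) = 55
det = (-1)·(2)·(55) = -110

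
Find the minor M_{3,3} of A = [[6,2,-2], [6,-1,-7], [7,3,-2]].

-18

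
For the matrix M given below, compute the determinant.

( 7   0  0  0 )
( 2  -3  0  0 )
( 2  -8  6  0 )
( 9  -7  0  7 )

M is lower triangular, so det(M) is the product of the diagonal entries:
det = (7) · (-3) · (6) · (7) = -882

The determinant is -882.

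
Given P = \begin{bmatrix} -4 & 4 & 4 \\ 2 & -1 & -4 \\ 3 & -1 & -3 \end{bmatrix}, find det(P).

Expand along column 1:
  + (-4) · |-1 -4; -1 -3| = (-4)·(3 − 4) = 4
  − 2 · |4 4; -1 -3| = −2·(-12 − (-4)) = 16
  + 3 · |4 4; -1 -4| = 3·(-16 − (-4)) = -36
Sum: (4) + (16) + (-36) = -16

-16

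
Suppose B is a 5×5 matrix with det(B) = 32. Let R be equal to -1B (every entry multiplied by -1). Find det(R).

For a 5×5 matrix, det(-1B) = (-1)^5·det(B) = -1·det(B).
det(R) = (-1)·(32) = -32

|R| = -32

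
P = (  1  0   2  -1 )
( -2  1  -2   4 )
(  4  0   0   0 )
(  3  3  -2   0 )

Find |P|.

Expand along row 3 (it has 3 zeros):
  + (4) · M_31   where M_31 = det([0 2 -1; 1 -2 4; 3 -2 0]) = 20
det = (+1)·(4)·(20) = 80

80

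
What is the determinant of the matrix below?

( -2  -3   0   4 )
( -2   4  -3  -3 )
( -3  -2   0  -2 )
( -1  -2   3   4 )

Expand along column 3 (it has 2 zeros):
  − (-3) · M_23   where M_23 = det([-2 -3 4; -3 -2 -2; -1 -2 4]) = -2
  − (3) · M_43   where M_43 = det([-2 -3 4; -2 4 -3; -3 -2 -2]) = 77
det = (-1)·(-3)·(-2) + (-1)·(3)·(77) = -237

-237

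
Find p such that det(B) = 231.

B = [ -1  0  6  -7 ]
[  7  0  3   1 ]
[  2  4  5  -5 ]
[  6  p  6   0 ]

Expanding along the row containing p, det(B) is linear in p: det(B) = (39)·p + (504).
Set (39)·p + (504) = 231  ⇒  (39)·p = -273  ⇒  p = -7.

p = -7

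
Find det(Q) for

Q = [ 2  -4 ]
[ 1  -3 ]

-2

det(Q) = 2·(-3) − (-4)·1 = -6 − (-4) = -2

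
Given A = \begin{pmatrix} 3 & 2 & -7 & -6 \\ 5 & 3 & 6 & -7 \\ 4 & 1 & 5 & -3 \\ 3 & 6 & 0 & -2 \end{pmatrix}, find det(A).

770

Expand along row 4 (it has 1 zero):
  − (3) · M_41   where M_41 = det([2 -7 -6; 3 6 -7; 1 5 -3]) = -34
  + (6) · M_42   where M_42 = det([3 -7 -6; 5 6 -7; 4 5 -3]) = 136
  + (-2) · M_44   where M_44 = det([3 2 -7; 5 3 6; 4 1 5]) = 74
det = (-1)·(3)·(-34) + (+1)·(6)·(136) + (+1)·(-2)·(74) = 770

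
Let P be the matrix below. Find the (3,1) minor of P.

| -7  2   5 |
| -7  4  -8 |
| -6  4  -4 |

Delete row 3 and column 1; the remaining 2×2 submatrix is [2 5; 4 -8].
Its determinant is 2·(-8) − 5·4 = -36.

-36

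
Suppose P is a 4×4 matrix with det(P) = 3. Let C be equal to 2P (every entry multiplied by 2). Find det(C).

|C| = 48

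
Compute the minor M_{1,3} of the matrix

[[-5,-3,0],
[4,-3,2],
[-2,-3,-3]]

Delete row 1 and column 3; the remaining 2×2 submatrix is [4 -3; -2 -3].
Its determinant is 4·(-3) − (-3)·(-2) = -18.

-18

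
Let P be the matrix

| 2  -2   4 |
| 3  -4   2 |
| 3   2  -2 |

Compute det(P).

56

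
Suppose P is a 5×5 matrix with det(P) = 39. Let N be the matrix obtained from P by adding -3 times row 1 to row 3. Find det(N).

Adding a multiple of one row to another leaves the determinant unchanged.
det(N) = (1)·(39) = 39

39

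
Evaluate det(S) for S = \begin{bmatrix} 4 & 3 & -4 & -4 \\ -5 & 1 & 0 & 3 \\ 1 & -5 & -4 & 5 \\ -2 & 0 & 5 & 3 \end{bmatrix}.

Expand along row 2 (it has 1 zero):
  − (-5) · M_21   where M_21 = det([3 -4 -4; -5 -4 5; 0 5 3]) = -71
  + (1) · M_22   where M_22 = det([4 -4 -4; 1 -4 5; -2 5 3]) = -84
  + (3) · M_24   where M_24 = det([4 3 -4; 1 -5 -4; -2 0 5]) = -51
det = (-1)·(-5)·(-71) + (+1)·(1)·(-84) + (+1)·(3)·(-51) = -592

The determinant is -592.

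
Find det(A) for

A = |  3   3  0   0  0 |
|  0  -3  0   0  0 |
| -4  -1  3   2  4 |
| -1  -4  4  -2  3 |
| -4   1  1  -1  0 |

-63

A is block lower-triangular with a 2×2 block and a 3×3 block on the diagonal, so its determinant equals the product of the determinants of the diagonal blocks.
det of the 2×2 block = -9
det of the 3×3 block = 7
det = (-9)·(7) = -63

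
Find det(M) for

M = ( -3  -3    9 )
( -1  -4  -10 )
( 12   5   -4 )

Expand along column 1:
  + (-3) · |-4 -10; 5 -4| = (-3)·(16 − (-50)) = -198
  − (-1) · |-3 9; 5 -4| = −(-1)·(12 − 45) = -33
  + 12 · |-3 9; -4 -10| = 12·(30 − (-36)) = 792
Sum: (-198) + (-33) + (792) = 561

det(M) = 561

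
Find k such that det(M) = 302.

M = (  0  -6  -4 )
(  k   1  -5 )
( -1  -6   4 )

k = 7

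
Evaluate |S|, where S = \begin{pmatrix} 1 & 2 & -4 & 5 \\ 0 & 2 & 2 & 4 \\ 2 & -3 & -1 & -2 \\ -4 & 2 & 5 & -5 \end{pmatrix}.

The determinant is -56.

Expand along row 2 (it has 1 zero):
  + (2) · M_22   where M_22 = det([1 -4 5; 2 -1 -2; -4 5 -5]) = -27
  − (2) · M_23   where M_23 = det([1 2 5; 2 -3 -2; -4 2 -5]) = 15
  + (4) · M_24   where M_24 = det([1 2 -4; 2 -3 -1; -4 2 5]) = 7
det = (+1)·(2)·(-27) + (-1)·(2)·(15) + (+1)·(4)·(7) = -56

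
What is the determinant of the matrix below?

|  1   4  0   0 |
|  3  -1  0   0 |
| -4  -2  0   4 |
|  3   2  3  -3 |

156

The matrix is block lower-triangular with a 2×2 block and a 2×2 block on the diagonal, so its determinant equals the product of the determinants of the diagonal blocks.
det of the 2×2 block = -13
det of the 2×2 block = -12
det = (-13)·(-12) = 156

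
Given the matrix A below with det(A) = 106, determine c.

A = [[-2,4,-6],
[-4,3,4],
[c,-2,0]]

c = 5

Expanding along the column containing c, det(A) is linear in c: det(A) = (34)·c + (-64).
Set (34)·c + (-64) = 106  ⇒  (34)·c = 170  ⇒  c = 5.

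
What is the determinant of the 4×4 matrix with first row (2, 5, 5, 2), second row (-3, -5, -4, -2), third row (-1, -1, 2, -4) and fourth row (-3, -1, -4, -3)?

Expand along row 1:
  + (2) · M_11   where M_11 = det([-5 -4 -2; -1 2 -4; -1 -4 -3]) = 94
  − (5) · M_12   where M_12 = det([-3 -4 -2; -1 2 -4; -3 -4 -3]) = 10
  + (5) · M_13   where M_13 = det([-3 -5 -2; -1 -1 -4; -3 -1 -3]) = -38
  − (2) · M_14   where M_14 = det([-3 -5 -4; -1 -1 2; -3 -1 -4]) = 40
det = (+1)·(2)·(94) + (-1)·(5)·(10) + (+1)·(5)·(-38) + (-1)·(2)·(40) = -132

-132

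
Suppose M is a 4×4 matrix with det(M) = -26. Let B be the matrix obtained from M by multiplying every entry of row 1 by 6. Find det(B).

Scaling one row by 6 multiplies the determinant by 6.
det(B) = (6)·(-26) = -156

-156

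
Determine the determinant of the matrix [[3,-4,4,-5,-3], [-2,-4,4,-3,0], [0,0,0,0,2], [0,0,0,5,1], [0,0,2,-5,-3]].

The matrix is block upper-triangular with a 2×2 block and a 3×3 block on the diagonal, so its determinant equals the product of the determinants of the diagonal blocks.
det of the 2×2 block = -20
det of the 3×3 block = -20
det = (-20)·(-20) = 400

The determinant is 400.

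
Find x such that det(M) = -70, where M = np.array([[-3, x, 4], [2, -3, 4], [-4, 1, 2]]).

Expanding along the column containing x, det(M) is linear in x: det(M) = (-20)·x + (-10).
Set (-20)·x + (-10) = -70  ⇒  (-20)·x = -60  ⇒  x = 3.

3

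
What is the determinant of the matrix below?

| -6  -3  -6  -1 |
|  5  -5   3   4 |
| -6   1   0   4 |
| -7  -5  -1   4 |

Expand along row 3 (it has 1 zero):
  + (-6) · M_31   where M_31 = det([-3 -6 -1; -5 3 4; -5 -1 4]) = -68
  − (1) · M_32   where M_32 = det([-6 -6 -1; 5 3 4; -7 -1 4]) = 176
  − (4) · M_34   where M_34 = det([-6 -3 -6; 5 -5 3; -7 -5 -1]) = 288
det = (+1)·(-6)·(-68) + (-1)·(1)·(176) + (-1)·(4)·(288) = -920

-920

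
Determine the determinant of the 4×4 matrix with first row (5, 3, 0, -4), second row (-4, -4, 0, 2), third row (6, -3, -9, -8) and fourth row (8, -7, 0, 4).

Expand along column 3 (it has 3 zeros):
  + (-9) · M_33   where M_33 = det([5 3 -4; -4 -4 2; 8 -7 4]) = -154
det = (+1)·(-9)·(-154) = 1386

1386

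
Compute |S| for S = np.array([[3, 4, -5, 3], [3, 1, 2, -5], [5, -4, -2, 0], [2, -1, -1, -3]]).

Expand along row 3 (it has 1 zero):
  + (5) · M_31   where M_31 = det([4 -5 3; 1 2 -5; -1 -1 -3]) = -81
  − (-4) · M_32   where M_32 = det([3 -5 3; 3 2 -5; 2 -1 -3]) = -49
  + (-2) · M_33   where M_33 = det([3 4 3; 3 1 -5; 2 -1 -3]) = -43
det = (+1)·(5)·(-81) + (-1)·(-4)·(-49) + (+1)·(-2)·(-43) = -515

-515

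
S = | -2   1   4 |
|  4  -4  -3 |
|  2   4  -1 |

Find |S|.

Expand along row 1:
  + (-2) · |-4 -3; 4 -1| = (-2)·(4 − (-12)) = -32
  − 1 · |4 -3; 2 -1| = −1·(-4 − (-6)) = -2
  + 4 · |4 -4; 2 4| = 4·(16 − (-8)) = 96
Sum: (-32) + (-2) + (96) = 62

|S| = 62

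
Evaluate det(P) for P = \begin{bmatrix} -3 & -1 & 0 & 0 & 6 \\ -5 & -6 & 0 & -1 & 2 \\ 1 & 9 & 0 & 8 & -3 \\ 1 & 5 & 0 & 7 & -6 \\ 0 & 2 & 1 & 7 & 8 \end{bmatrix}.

|P| = 325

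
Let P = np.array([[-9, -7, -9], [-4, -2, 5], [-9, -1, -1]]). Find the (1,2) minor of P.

49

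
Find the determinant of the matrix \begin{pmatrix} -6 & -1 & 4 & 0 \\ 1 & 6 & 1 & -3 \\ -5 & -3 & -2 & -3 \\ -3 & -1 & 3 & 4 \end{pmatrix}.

Expand along row 1 (it has 1 zero):
  + (-6) · M_11   where M_11 = det([6 1 -3; -3 -2 -3; -1 3 4]) = 54
  − (-1) · M_12   where M_12 = det([1 1 -3; -5 -2 -3; -3 3 4]) = 93
  + (4) · M_13   where M_13 = det([1 6 -3; -5 -3 -3; -3 -1 4]) = 171
det = (+1)·(-6)·(54) + (-1)·(-1)·(93) + (+1)·(4)·(171) = 453

The determinant is 453.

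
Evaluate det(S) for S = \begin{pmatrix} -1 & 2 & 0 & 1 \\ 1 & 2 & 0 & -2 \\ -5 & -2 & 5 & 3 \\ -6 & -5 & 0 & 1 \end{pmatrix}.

Expand along column 3 (it has 3 zeros):
  + (5) · M_33   where M_33 = det([-1 2 1; 1 2 -2; -6 -5 1]) = 37
det = (+1)·(5)·(37) = 185

185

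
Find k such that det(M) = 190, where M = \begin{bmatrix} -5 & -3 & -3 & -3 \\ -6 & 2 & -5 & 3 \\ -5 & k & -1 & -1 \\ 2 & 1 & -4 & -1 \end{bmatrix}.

Expanding along the column containing k, det(M) is linear in k: det(M) = (187)·k + (377).
Set (187)·k + (377) = 190  ⇒  (187)·k = -187  ⇒  k = -1.

k = -1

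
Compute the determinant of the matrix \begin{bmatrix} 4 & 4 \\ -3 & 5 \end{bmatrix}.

32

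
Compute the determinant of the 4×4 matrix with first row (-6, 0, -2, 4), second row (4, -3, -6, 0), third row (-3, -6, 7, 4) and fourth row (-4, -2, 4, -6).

Expand along row 1 (it has 1 zero):
  + (-6) · M_11   where M_11 = det([-3 -6 0; -6 7 4; -2 4 -6]) = 438
  + (-2) · M_13   where M_13 = det([4 -3 0; -3 -6 4; -4 -2 -6]) = 278
  − (4) · M_14   where M_14 = det([4 -3 -6; -3 -6 7; -4 -2 4]) = 116
det = (+1)·(-6)·(438) + (+1)·(-2)·(278) + (-1)·(4)·(116) = -3648

-3648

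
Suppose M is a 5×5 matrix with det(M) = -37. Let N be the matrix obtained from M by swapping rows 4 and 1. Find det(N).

det(N) = 37

Swapping two rows multiplies the determinant by −1.
det(N) = (-1)·(-37) = 37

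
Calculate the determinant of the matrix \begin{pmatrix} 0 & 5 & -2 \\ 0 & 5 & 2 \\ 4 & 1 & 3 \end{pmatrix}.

80

Expand along column 1:
  + 4 · |5 -2; 5 2| = 4·(10 − (-10)) = 80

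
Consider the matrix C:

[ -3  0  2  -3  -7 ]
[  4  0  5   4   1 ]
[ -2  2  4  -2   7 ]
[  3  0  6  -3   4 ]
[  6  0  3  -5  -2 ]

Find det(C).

The determinant is 5198.

Expand along column 2 (it has 4 zeros):
  − (2) · M_32   where M_32 = det([-3 2 -3 -7; 4 5 4 1; 3 6 -3 4; 6 3 -5 -2]) = -2599
det = (-1)·(2)·(-2599) = 5198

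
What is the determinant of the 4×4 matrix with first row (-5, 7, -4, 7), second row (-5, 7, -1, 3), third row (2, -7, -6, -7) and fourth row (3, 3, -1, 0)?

Expand along row 4 (it has 1 zero):
  − (3) · M_41   where M_41 = det([7 -4 7; 7 -1 3; -7 -6 -7]) = -280
  + (3) · M_42   where M_42 = det([-5 -4 7; -5 -1 3; 2 -6 -7]) = 215
  − (-1) · M_43   where M_43 = det([-5 7 7; -5 7 3; 2 -7 -7]) = 84
det = (-1)·(3)·(-280) + (+1)·(3)·(215) + (-1)·(-1)·(84) = 1569

The determinant is 1569.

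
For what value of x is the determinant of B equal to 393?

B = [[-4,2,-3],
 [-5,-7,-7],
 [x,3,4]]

Expanding along the column containing x, det(B) is linear in x: det(B) = (-35)·x + (113).
Set (-35)·x + (113) = 393  ⇒  (-35)·x = 280  ⇒  x = -8.

x = -8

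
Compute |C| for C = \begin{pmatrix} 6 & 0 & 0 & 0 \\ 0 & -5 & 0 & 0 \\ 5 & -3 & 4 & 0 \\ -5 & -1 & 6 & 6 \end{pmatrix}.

C is lower triangular, so det(C) is the product of the diagonal entries:
det = (6) · (-5) · (4) · (6) = -720

|C| = -720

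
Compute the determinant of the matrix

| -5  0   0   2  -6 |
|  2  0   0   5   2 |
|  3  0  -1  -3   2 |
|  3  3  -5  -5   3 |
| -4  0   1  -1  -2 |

-78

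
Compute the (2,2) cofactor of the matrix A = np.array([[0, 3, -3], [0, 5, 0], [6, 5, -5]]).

The cofactor is 18.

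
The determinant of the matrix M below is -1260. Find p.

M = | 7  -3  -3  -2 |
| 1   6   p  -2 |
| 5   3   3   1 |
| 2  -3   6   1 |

3

Expanding along the column containing p, det(M) is linear in p: det(M) = (-93)·p + (-981).
Set (-93)·p + (-981) = -1260  ⇒  (-93)·p = -279  ⇒  p = 3.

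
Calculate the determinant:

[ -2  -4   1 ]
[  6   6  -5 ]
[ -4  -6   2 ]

Expand along row 1:
  + (-2) · |6 -5; -6 2| = (-2)·(12 − 30) = 36
  − (-4) · |6 -5; -4 2| = −(-4)·(12 − 20) = -32
  + 1 · |6 6; -4 -6| = 1·(-36 − (-24)) = -12
Sum: (36) + (-32) + (-12) = -8

-8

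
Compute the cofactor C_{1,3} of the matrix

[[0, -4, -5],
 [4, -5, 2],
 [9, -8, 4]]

13

Delete row 1 and column 3; the remaining 2×2 submatrix is [4 -5; 9 -8].
Its determinant is 4·(-8) − (-5)·9 = 13.
The cofactor carries sign (−1)^(1+3) = +1, so C_{1,3} = +(13) = 13.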